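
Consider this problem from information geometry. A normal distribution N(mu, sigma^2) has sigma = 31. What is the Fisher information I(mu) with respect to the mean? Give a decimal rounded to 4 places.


The Fisher information for the mean of a normal distribution is I(mu) = 1/sigma^2.
sigma = 31, so sigma^2 = 961.
I(mu) = 1/961 = 0.0010

0.0010


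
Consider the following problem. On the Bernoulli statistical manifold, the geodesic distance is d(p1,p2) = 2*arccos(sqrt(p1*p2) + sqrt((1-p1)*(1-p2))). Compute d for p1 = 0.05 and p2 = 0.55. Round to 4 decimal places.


Geodesic distance on Bernoulli manifold:
d(p1,p2) = 2*arccos(sqrt(p1*p2) + sqrt((1-p1)*(1-p2))).
sqrt(p1*p2) = sqrt(0.05*0.55) = 0.165831.
sqrt((1-p1)*(1-p2)) = sqrt(0.95*0.45) = 0.653835.
arg = 0.165831 + 0.653835 = 0.819666.
d = 2*arccos(0.819666) = 1.2199

1.2199


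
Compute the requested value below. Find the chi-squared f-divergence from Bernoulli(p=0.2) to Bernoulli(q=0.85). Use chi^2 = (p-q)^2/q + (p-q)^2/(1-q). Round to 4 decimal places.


Chi-squared divergence between Bernoulli distributions:
chi^2 = (p-q)^2/q + (p-q)^2/(1-q).
p = 0.2, q = 0.85, p-q = -0.65.
(p-q)^2 = 0.4225.
term1 = 0.4225/0.85 = 0.497059.
term2 = 0.4225/0.15 = 2.816667.
chi^2 = 0.497059 + 2.816667 = 3.3137

3.3137


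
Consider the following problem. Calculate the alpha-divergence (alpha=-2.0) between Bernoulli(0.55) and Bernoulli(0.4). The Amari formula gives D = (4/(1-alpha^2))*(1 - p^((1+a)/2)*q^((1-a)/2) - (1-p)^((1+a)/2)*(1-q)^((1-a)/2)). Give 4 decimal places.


Amari alpha-divergence:
D = (4/(1-alpha^2))*(1 - p^((1+a)/2)*q^((1-a)/2) - (1-p)^((1+a)/2)*(1-q)^((1-a)/2)).
alpha = -2.0, p = 0.55, q = 0.4.
e1 = (1+alpha)/2 = -0.5, e2 = (1-alpha)/2 = 1.5.
t1 = p^e1 * q^e2 = 0.55^-0.5 * 0.4^1.5 = 0.341121.
t2 = (1-p)^e1 * (1-q)^e2 = 0.45^-0.5 * 0.6^1.5 = 0.69282.
4/(1-alpha^2) = -1.333333.
D = -1.333333*(1 - 0.341121 - 0.69282) = 0.0453

0.0453


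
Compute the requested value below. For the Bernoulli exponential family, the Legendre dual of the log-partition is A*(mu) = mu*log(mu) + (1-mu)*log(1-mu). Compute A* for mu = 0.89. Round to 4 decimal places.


Legendre transform for Bernoulli:
A*(mu) = mu*log(mu) + (1-mu)*log(1-mu).
mu = 0.89, 1-mu = 0.11.
mu*log(mu) = 0.89*log(0.89) = -0.103715.
(1-mu)*log(1-mu) = 0.11*log(0.11) = -0.2428.
A* = -0.103715 + -0.2428 = -0.3465

-0.3465


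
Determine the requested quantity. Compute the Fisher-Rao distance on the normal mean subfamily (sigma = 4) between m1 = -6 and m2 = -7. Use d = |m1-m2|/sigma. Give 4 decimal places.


On the fixed-variance normal subfamily, geodesic distance = |m1-m2|/sigma.
|-6 - -7| = 1.
sigma = 4.
d = 1/4 = 0.2500

0.2500


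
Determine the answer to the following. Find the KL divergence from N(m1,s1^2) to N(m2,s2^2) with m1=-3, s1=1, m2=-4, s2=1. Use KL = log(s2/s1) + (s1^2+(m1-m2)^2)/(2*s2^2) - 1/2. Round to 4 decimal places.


KL divergence between normal distributions:
KL = log(s2/s1) + (s1^2 + (m1-m2)^2)/(2*s2^2) - 1/2.
log(1/1) = 0.0.
(1^2 + (-3--4)^2)/(2*1^2) = (1 + 1)/2 = 1.0.
KL = 0.0 + 1.0 - 0.5 = 0.5000

0.5000


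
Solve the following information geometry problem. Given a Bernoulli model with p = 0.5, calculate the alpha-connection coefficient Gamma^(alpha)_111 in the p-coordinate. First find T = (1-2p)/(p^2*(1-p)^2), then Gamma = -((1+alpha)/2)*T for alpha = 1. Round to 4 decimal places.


Skewness (Amari-Chentsov) tensor: T = (1-2p)/(p^2*(1-p)^2).
p = 0.5, 1-2p = 0.0, p^2 = 0.25, (1-p)^2 = 0.25.
T = 0.0/(0.25 * 0.25) = 0.0.
In the p-coordinate, Gamma^(alpha) = Gamma^(0) - (alpha/2)*T with Gamma^(0) = (1/2)*g'(p) = -T/2,
so Gamma^(alpha) = -((1+alpha)/2)*T.
alpha = 1, -(1+alpha)/2 = -1.0.
Gamma = -1.0 * 0.0 = 0.0000

0.0000


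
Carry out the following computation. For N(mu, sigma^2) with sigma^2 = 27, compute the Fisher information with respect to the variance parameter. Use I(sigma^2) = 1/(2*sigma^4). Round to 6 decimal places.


Fisher information for variance: I(sigma^2) = 1/(2*sigma^4).
sigma^2 = 27, so sigma^4 = 729.
I = 1/(2*729) = 1/1458 = 0.000686

0.000686


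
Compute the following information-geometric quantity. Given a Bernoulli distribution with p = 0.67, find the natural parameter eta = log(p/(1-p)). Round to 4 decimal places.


Natural parameter for Bernoulli: eta = log(p/(1-p)).
p = 0.67, 1-p = 0.33.
p/(1-p) = 2.030303.
eta = log(2.030303) = 0.7082

0.7082


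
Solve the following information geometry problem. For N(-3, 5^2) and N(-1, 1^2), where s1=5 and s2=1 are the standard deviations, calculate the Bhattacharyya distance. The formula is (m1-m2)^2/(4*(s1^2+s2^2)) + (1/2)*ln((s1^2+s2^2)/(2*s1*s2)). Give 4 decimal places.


Bhattacharyya distance between two Gaussians:
DB = (m1-m2)^2/(4*(s1^2+s2^2)) + (1/2)*ln((s1^2+s2^2)/(2*s1*s2)).
(m1-m2)^2 = (-2)^2 = 4.
s1^2+s2^2 = 25 + 1 = 26.
term1 = 4/104 = 0.038462.
term2 = 0.5*ln(26/10.0) = 0.477756.
DB = 0.038462 + 0.477756 = 0.5162

0.5162


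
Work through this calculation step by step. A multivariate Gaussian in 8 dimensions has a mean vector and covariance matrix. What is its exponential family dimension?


Exponential family dimension calculation:
For 8-dim MVN: mean has 8 params, covariance has 8*9/2 = 36 unique entries.
Total dim = 8 + 36 = 44.

44


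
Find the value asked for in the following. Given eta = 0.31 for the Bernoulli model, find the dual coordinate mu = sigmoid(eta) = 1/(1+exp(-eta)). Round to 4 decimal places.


Dual coordinate (expectation parameter) for Bernoulli:
mu = 1/(1+exp(-eta)).
eta = 0.31.
exp(-eta) = exp(-0.31) = 0.733447.
mu = 1/(1+0.733447) = 0.5769

0.5769


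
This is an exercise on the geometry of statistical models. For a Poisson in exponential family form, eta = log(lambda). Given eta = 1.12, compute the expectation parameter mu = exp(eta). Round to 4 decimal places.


Expectation parameter for Poisson exponential family:
mu = exp(eta).
eta = 1.12.
mu = exp(1.12) = 3.0649

3.0649


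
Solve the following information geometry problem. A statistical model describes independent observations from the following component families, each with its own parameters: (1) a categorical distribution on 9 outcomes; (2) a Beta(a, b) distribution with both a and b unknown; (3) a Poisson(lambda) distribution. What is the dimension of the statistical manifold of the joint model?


The dimension of a statistical manifold equals the number of free
(independent) real parameters of the model. For a product of independent
blocks the parameter counts add.
- categorical on 9 outcomes (probabilities sum to 1): 9-1 = 8.
- Beta (a, b): 2.
- Poisson (lambda): 1.
Total = 8 + 2 + 1 = 11.
Dimension = 11

11


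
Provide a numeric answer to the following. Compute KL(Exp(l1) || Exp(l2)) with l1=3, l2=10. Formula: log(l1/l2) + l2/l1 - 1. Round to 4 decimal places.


KL divergence for exponential family:
KL = log(l1/l2) + l2/l1 - 1.
log(3/10) = -1.203973.
10/3 = 3.333333.
KL = -1.203973 + 3.333333 - 1 = 1.1294

1.1294


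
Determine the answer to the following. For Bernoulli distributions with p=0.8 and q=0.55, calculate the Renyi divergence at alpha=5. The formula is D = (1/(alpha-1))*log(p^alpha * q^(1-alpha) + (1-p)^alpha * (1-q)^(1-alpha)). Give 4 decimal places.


Renyi divergence of order alpha between Bernoulli distributions:
D = (1/(alpha-1))*log(p^alpha * q^(1-alpha) + (1-p)^alpha * (1-q)^(1-alpha)).
alpha = 5, p = 0.8, q = 0.55.
p^alpha * q^(1-alpha) = 0.8^5 * 0.55^-4 = 3.580958.
(1-p)^alpha * (1-q)^(1-alpha) = 0.2^5 * 0.45^-4 = 0.007804.
sum = 3.580958 + 0.007804 = 3.588761.
D = (1/4)*log(3.588761) = 0.3195

0.3195


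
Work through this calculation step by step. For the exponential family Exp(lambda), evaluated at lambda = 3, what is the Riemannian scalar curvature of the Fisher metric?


This family has a single free parameter, so its statistical manifold
is 1-dimensional. The Riemann curvature tensor of any 1-dimensional
Riemannian manifold vanishes identically, so R = 0.

0


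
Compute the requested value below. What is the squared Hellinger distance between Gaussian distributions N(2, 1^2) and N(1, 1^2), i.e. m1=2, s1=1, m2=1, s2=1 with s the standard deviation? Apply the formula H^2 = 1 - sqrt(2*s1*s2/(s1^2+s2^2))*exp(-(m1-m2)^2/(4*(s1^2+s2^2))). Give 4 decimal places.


Squared Hellinger distance for Gaussians:
H^2 = 1 - sqrt(2*s1*s2/(s1^2+s2^2)) * exp(-(m1-m2)^2/(4*(s1^2+s2^2))).
s1^2 = 1, s2^2 = 1, s1^2+s2^2 = 2.
sqrt(2*1*1/(2)) = 1.0.
(m1-m2)^2 = (1)^2 = 1.
exp(-1/(4*2)) = exp(-0.125) = 0.882497.
H^2 = 1 - 1.0*0.882497 = 0.1175

0.1175


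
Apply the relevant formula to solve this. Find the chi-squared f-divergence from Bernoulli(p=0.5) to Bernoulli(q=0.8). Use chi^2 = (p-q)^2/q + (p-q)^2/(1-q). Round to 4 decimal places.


Chi-squared divergence between Bernoulli distributions:
chi^2 = (p-q)^2/q + (p-q)^2/(1-q).
p = 0.5, q = 0.8, p-q = -0.3.
(p-q)^2 = 0.09.
term1 = 0.09/0.8 = 0.1125.
term2 = 0.09/0.2 = 0.45.
chi^2 = 0.1125 + 0.45 = 0.5625

0.5625


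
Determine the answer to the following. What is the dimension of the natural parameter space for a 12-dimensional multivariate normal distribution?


Exponential family dimension calculation:
For 12-dim MVN: mean has 12 params, covariance has 12*13/2 = 78 unique entries.
Total dim = 12 + 78 = 90.

90


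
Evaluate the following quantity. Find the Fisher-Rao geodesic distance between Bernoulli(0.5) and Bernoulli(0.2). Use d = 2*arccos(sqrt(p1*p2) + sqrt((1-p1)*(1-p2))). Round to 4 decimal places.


Geodesic distance on Bernoulli manifold:
d(p1,p2) = 2*arccos(sqrt(p1*p2) + sqrt((1-p1)*(1-p2))).
sqrt(p1*p2) = sqrt(0.5*0.2) = 0.316228.
sqrt((1-p1)*(1-p2)) = sqrt(0.5*0.8) = 0.632456.
arg = 0.316228 + 0.632456 = 0.948683.
d = 2*arccos(0.948683) = 0.6435

0.6435


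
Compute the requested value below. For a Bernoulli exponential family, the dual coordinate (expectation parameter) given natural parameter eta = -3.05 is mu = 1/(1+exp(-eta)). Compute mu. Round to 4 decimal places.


Dual coordinate (expectation parameter) for Bernoulli:
mu = 1/(1+exp(-eta)).
eta = -3.05.
exp(-eta) = exp(3.05) = 21.115344.
mu = 1/(1+21.115344) = 0.0452

0.0452


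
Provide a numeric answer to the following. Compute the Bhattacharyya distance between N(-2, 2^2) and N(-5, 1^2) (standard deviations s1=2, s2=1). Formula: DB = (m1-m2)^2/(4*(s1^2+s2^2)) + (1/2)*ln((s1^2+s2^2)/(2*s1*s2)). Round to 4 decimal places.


Bhattacharyya distance between two Gaussians:
DB = (m1-m2)^2/(4*(s1^2+s2^2)) + (1/2)*ln((s1^2+s2^2)/(2*s1*s2)).
(m1-m2)^2 = (3)^2 = 9.
s1^2+s2^2 = 4 + 1 = 5.
term1 = 9/20 = 0.45.
term2 = 0.5*ln(5/4.0) = 0.111572.
DB = 0.45 + 0.111572 = 0.5616

0.5616


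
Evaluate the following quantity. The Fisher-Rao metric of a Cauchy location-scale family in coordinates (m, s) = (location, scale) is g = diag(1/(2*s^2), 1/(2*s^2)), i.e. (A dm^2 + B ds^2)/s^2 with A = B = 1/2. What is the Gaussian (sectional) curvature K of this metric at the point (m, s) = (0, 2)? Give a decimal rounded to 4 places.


The metric has the form g = (A dm^2 + B ds^2)/s^2 with A = 1/2, B = 1/2.
Substitute u = sqrt(A/B)*m: g = B*(du^2 + ds^2)/s^2, i.e. B times the
Poincare upper half-plane metric, which has constant Gaussian curvature -1.
Scaling a 2D metric by a constant c divides the Gaussian curvature by c,
so K = -1/B = -1/(1/2) = -2.0000 everywhere (the point (m, s) = (0, 2) is irrelevant:
the curvature is constant).
The requested Gaussian curvature is K = -2.0000.

-2.0000


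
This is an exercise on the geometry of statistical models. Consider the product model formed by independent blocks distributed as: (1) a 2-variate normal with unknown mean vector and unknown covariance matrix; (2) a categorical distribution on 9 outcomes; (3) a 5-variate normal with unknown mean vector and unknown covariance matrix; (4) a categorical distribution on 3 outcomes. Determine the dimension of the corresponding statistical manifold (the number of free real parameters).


The dimension of a statistical manifold equals the number of free
(independent) real parameters of the model. For a product of independent
blocks the parameter counts add.
- 2-variate normal: 2 (mean) + 2*3/2 = 3 (symmetric covariance) = 5.
- categorical on 9 outcomes (probabilities sum to 1): 9-1 = 8.
- 5-variate normal: 5 (mean) + 5*6/2 = 15 (symmetric covariance) = 20.
- categorical on 3 outcomes (probabilities sum to 1): 3-1 = 2.
Total = 5 + 8 + 20 + 2 = 35.
Dimension = 35

35


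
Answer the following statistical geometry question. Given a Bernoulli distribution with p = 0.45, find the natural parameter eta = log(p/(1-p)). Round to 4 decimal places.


Natural parameter for Bernoulli: eta = log(p/(1-p)).
p = 0.45, 1-p = 0.55.
p/(1-p) = 0.818182.
eta = log(0.818182) = -0.2007

-0.2007


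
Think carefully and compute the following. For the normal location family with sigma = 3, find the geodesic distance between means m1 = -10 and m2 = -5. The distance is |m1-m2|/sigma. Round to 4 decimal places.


On the fixed-variance normal subfamily, geodesic distance = |m1-m2|/sigma.
|-10 - -5| = 5.
sigma = 3.
d = 5/3 = 1.6667

1.6667


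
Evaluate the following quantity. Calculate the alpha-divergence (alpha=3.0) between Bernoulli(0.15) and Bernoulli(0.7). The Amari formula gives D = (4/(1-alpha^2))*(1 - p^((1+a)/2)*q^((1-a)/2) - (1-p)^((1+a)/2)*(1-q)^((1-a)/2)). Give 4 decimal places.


Amari alpha-divergence:
D = (4/(1-alpha^2))*(1 - p^((1+a)/2)*q^((1-a)/2) - (1-p)^((1+a)/2)*(1-q)^((1-a)/2)).
alpha = 3.0, p = 0.15, q = 0.7.
e1 = (1+alpha)/2 = 2.0, e2 = (1-alpha)/2 = -1.0.
t1 = p^e1 * q^e2 = 0.15^2.0 * 0.7^-1.0 = 0.032143.
t2 = (1-p)^e1 * (1-q)^e2 = 0.85^2.0 * 0.3^-1.0 = 2.408333.
4/(1-alpha^2) = -0.5.
D = -0.5*(1 - 0.032143 - 2.408333) = 0.7202

0.7202


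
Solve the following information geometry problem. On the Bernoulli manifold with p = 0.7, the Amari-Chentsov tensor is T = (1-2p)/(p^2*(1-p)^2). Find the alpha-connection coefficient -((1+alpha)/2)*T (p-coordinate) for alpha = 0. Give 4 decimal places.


Skewness (Amari-Chentsov) tensor: T = (1-2p)/(p^2*(1-p)^2).
p = 0.7, 1-2p = -0.4, p^2 = 0.49, (1-p)^2 = 0.09.
T = -0.4/(0.49 * 0.09) = -9.070295.
In the p-coordinate, Gamma^(alpha) = Gamma^(0) - (alpha/2)*T with Gamma^(0) = (1/2)*g'(p) = -T/2,
so Gamma^(alpha) = -((1+alpha)/2)*T.
alpha = 0, -(1+alpha)/2 = -0.5.
Gamma = -0.5 * -9.070295 = 4.5351

4.5351


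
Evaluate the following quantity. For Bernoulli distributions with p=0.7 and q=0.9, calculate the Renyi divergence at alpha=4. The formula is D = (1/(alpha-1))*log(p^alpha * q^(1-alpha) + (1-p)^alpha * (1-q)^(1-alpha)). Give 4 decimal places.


Renyi divergence of order alpha between Bernoulli distributions:
D = (1/(alpha-1))*log(p^alpha * q^(1-alpha) + (1-p)^alpha * (1-q)^(1-alpha)).
alpha = 4, p = 0.7, q = 0.9.
p^alpha * q^(1-alpha) = 0.7^4 * 0.9^-3 = 0.329355.
(1-p)^alpha * (1-q)^(1-alpha) = 0.3^4 * 0.1^-3 = 8.1.
sum = 0.329355 + 8.1 = 8.429355.
D = (1/3)*log(8.429355) = 0.7106

0.7106


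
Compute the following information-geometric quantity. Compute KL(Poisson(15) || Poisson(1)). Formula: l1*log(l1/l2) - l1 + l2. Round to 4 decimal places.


KL divergence for Poisson:
KL = l1*log(l1/l2) - l1 + l2.
l1 = 15, l2 = 1.
log(15/1) = 2.70805.
l1*log(l1/l2) = 15 * 2.70805 = 40.620753.
KL = 40.620753 - 15 + 1 = 26.6208

26.6208


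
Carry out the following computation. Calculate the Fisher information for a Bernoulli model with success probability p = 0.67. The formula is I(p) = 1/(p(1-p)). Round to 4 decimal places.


For Bernoulli(p), Fisher information is I(p) = 1/(p*(1-p)).
p = 0.67, 1-p = 0.33.
p*(1-p) = 0.2211.
I(p) = 1/0.2211 = 4.5228

4.5228


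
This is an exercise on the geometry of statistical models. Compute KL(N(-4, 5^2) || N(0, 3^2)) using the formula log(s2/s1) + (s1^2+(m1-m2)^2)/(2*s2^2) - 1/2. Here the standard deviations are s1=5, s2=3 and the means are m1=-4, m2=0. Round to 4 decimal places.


KL divergence between normal distributions:
KL = log(s2/s1) + (s1^2 + (m1-m2)^2)/(2*s2^2) - 1/2.
log(3/5) = -0.510826.
(5^2 + (-4-0)^2)/(2*3^2) = (25 + 16)/18 = 2.277778.
KL = -0.510826 + 2.277778 - 0.5 = 1.2670

1.2670


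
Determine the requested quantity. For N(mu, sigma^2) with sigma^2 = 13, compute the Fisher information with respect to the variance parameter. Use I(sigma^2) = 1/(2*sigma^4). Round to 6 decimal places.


Fisher information for variance: I(sigma^2) = 1/(2*sigma^4).
sigma^2 = 13, so sigma^4 = 169.
I = 1/(2*169) = 1/338 = 0.002959

0.002959


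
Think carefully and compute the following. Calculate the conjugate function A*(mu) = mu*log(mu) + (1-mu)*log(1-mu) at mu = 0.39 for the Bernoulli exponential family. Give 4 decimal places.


Legendre transform for Bernoulli:
A*(mu) = mu*log(mu) + (1-mu)*log(1-mu).
mu = 0.39, 1-mu = 0.61.
mu*log(mu) = 0.39*log(0.39) = -0.367227.
(1-mu)*log(1-mu) = 0.61*log(0.61) = -0.301521.
A* = -0.367227 + -0.301521 = -0.6687

-0.6687


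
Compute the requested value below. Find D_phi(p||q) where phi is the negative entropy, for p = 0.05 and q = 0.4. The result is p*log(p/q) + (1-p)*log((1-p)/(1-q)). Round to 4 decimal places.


Bregman divergence with negative entropy generator:
D = p*log(p/q) + (1-p)*log((1-p)/(1-q)).
p = 0.05, q = 0.4.
p*log(p/q) = 0.05*log(0.05/0.4) = -0.103972.
(1-p)*log((1-p)/(1-q)) = 0.95*log(0.95/0.6) = 0.436556.
D = -0.103972 + 0.436556 = 0.3326

0.3326


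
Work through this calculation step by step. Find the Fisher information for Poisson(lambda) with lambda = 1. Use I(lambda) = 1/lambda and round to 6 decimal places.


Fisher information for Poisson: I(lambda) = 1/lambda.
lambda = 1.
I(lambda) = 1/1 = 1.000000

1.000000


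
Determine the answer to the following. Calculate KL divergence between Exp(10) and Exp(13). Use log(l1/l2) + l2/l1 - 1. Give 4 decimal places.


KL divergence for exponential family:
KL = log(l1/l2) + l2/l1 - 1.
log(10/13) = -0.262364.
13/10 = 1.3.
KL = -0.262364 + 1.3 - 1 = 0.0376

0.0376


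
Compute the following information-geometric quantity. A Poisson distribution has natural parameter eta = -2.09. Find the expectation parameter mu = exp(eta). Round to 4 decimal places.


Expectation parameter for Poisson exponential family:
mu = exp(eta).
eta = -2.09.
mu = exp(-2.09) = 0.1237

0.1237


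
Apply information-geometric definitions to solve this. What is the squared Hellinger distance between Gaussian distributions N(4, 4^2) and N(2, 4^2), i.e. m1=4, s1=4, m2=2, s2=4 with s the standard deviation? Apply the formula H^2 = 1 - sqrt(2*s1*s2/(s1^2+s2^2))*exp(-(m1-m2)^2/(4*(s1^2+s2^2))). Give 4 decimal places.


Squared Hellinger distance for Gaussians:
H^2 = 1 - sqrt(2*s1*s2/(s1^2+s2^2)) * exp(-(m1-m2)^2/(4*(s1^2+s2^2))).
s1^2 = 16, s2^2 = 16, s1^2+s2^2 = 32.
sqrt(2*4*4/(32)) = 1.0.
(m1-m2)^2 = (2)^2 = 4.
exp(-4/(4*32)) = exp(-0.03125) = 0.969233.
H^2 = 1 - 1.0*0.969233 = 0.0308

0.0308


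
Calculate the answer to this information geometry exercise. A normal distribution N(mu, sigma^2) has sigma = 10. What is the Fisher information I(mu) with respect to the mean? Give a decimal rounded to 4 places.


The Fisher information for the mean of a normal distribution is I(mu) = 1/sigma^2.
sigma = 10, so sigma^2 = 100.
I(mu) = 1/100 = 0.0100

0.0100


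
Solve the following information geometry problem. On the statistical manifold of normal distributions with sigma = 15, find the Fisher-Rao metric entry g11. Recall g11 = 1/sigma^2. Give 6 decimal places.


For the 2-parameter normal family, the Fisher metric has:
  g11 = 1/sigma^2, g22 = 2/sigma^2.
sigma = 15, sigma^2 = 225.
g11 = 0.004444

0.004444


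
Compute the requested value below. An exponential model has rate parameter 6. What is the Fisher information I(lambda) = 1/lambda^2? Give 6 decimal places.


Fisher information for exponential: I(lambda) = 1/lambda^2.
lambda = 6, lambda^2 = 36.
I = 1/36 = 0.027778

0.027778


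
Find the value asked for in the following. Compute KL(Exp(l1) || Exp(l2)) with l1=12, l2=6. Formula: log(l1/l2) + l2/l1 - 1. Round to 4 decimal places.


KL divergence for exponential family:
KL = log(l1/l2) + l2/l1 - 1.
log(12/6) = 0.693147.
6/12 = 0.5.
KL = 0.693147 + 0.5 - 1 = 0.1931

0.1931


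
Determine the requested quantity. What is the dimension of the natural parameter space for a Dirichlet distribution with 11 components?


Exponential family dimension calculation:
Dirichlet with 11 components has 11 natural parameters.

11


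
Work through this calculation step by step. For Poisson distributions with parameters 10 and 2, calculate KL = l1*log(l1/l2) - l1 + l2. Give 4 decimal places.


KL divergence for Poisson:
KL = l1*log(l1/l2) - l1 + l2.
l1 = 10, l2 = 2.
log(10/2) = 1.609438.
l1*log(l1/l2) = 10 * 1.609438 = 16.094379.
KL = 16.094379 - 10 + 2 = 8.0944

8.0944


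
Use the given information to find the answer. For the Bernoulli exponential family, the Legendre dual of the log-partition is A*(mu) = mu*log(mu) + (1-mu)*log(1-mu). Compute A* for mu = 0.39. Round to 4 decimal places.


Legendre transform for Bernoulli:
A*(mu) = mu*log(mu) + (1-mu)*log(1-mu).
mu = 0.39, 1-mu = 0.61.
mu*log(mu) = 0.39*log(0.39) = -0.367227.
(1-mu)*log(1-mu) = 0.61*log(0.61) = -0.301521.
A* = -0.367227 + -0.301521 = -0.6687

-0.6687


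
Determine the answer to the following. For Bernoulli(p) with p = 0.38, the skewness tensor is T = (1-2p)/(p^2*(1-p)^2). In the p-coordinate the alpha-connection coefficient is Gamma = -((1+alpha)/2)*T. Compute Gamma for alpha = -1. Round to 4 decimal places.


Skewness (Amari-Chentsov) tensor: T = (1-2p)/(p^2*(1-p)^2).
p = 0.38, 1-2p = 0.24, p^2 = 0.1444, (1-p)^2 = 0.3844.
T = 0.24/(0.1444 * 0.3844) = 4.323751.
In the p-coordinate, Gamma^(alpha) = Gamma^(0) - (alpha/2)*T with Gamma^(0) = (1/2)*g'(p) = -T/2,
so Gamma^(alpha) = -((1+alpha)/2)*T.
alpha = -1, -(1+alpha)/2 = 0.0.
Gamma = 0.0 * 4.323751 = 0.0000

0.0000


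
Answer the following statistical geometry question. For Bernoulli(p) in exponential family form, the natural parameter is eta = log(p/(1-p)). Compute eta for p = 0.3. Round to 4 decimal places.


Natural parameter for Bernoulli: eta = log(p/(1-p)).
p = 0.3, 1-p = 0.7.
p/(1-p) = 0.428571.
eta = log(0.428571) = -0.8473

-0.8473


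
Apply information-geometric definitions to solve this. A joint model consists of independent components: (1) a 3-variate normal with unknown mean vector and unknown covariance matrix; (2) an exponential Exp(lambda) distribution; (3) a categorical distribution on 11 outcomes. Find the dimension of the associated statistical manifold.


The dimension of a statistical manifold equals the number of free
(independent) real parameters of the model. For a product of independent
blocks the parameter counts add.
- 3-variate normal: 3 (mean) + 3*4/2 = 6 (symmetric covariance) = 9.
- exponential (lambda): 1.
- categorical on 11 outcomes (probabilities sum to 1): 11-1 = 10.
Total = 9 + 1 + 10 = 20.
Dimension = 20

20


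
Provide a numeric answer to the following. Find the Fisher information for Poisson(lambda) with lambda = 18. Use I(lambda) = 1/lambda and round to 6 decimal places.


Fisher information for Poisson: I(lambda) = 1/lambda.
lambda = 18.
I(lambda) = 1/18 = 0.055556

0.055556


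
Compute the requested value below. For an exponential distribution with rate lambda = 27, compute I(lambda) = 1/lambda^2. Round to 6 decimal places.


Fisher information for exponential: I(lambda) = 1/lambda^2.
lambda = 27, lambda^2 = 729.
I = 1/729 = 0.001372

0.001372


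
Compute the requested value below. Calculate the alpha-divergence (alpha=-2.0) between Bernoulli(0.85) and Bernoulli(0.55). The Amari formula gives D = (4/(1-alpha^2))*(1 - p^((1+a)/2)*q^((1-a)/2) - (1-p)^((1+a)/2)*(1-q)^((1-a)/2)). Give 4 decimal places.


Amari alpha-divergence:
D = (4/(1-alpha^2))*(1 - p^((1+a)/2)*q^((1-a)/2) - (1-p)^((1+a)/2)*(1-q)^((1-a)/2)).
alpha = -2.0, p = 0.85, q = 0.55.
e1 = (1+alpha)/2 = -0.5, e2 = (1-alpha)/2 = 1.5.
t1 = p^e1 * q^e2 = 0.85^-0.5 * 0.55^1.5 = 0.44242.
t2 = (1-p)^e1 * (1-q)^e2 = 0.15^-0.5 * 0.45^1.5 = 0.779423.
4/(1-alpha^2) = -1.333333.
D = -1.333333*(1 - 0.44242 - 0.779423) = 0.2958

0.2958


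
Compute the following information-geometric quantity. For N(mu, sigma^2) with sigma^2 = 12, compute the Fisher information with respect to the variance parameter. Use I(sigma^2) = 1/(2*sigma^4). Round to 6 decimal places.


Fisher information for variance: I(sigma^2) = 1/(2*sigma^4).
sigma^2 = 12, so sigma^4 = 144.
I = 1/(2*144) = 1/288 = 0.003472

0.003472


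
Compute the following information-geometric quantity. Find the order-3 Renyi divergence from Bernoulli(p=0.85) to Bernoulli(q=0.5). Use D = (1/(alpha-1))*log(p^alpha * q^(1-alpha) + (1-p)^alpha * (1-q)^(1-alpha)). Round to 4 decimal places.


Renyi divergence of order alpha between Bernoulli distributions:
D = (1/(alpha-1))*log(p^alpha * q^(1-alpha) + (1-p)^alpha * (1-q)^(1-alpha)).
alpha = 3, p = 0.85, q = 0.5.
p^alpha * q^(1-alpha) = 0.85^3 * 0.5^-2 = 2.4565.
(1-p)^alpha * (1-q)^(1-alpha) = 0.15^3 * 0.5^-2 = 0.0135.
sum = 2.4565 + 0.0135 = 2.47.
D = (1/2)*log(2.47) = 0.4521

0.4521


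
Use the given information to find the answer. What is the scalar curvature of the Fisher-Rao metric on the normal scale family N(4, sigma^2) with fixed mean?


This family has a single free parameter, so its statistical manifold
is 1-dimensional. The Riemann curvature tensor of any 1-dimensional
Riemannian manifold vanishes identically, so R = 0.

0


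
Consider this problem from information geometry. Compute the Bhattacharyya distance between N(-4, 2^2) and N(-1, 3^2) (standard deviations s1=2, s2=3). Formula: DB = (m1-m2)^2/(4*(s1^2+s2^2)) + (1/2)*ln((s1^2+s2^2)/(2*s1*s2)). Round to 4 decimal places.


Bhattacharyya distance between two Gaussians:
DB = (m1-m2)^2/(4*(s1^2+s2^2)) + (1/2)*ln((s1^2+s2^2)/(2*s1*s2)).
(m1-m2)^2 = (-3)^2 = 9.
s1^2+s2^2 = 4 + 9 = 13.
term1 = 9/52 = 0.173077.
term2 = 0.5*ln(13/12.0) = 0.040021.
DB = 0.173077 + 0.040021 = 0.2131

0.2131


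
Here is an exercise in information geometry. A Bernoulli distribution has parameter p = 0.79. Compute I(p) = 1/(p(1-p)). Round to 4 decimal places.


For Bernoulli(p), Fisher information is I(p) = 1/(p*(1-p)).
p = 0.79, 1-p = 0.21.
p*(1-p) = 0.1659.
I(p) = 1/0.1659 = 6.0277

6.0277


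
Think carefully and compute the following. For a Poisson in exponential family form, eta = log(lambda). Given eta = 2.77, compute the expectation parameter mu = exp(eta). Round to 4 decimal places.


Expectation parameter for Poisson exponential family:
mu = exp(eta).
eta = 2.77.
mu = exp(2.77) = 15.9586

15.9586


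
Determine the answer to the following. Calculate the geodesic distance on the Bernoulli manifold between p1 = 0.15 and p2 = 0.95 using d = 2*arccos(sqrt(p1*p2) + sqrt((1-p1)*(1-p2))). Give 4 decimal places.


Geodesic distance on Bernoulli manifold:
d(p1,p2) = 2*arccos(sqrt(p1*p2) + sqrt((1-p1)*(1-p2))).
sqrt(p1*p2) = sqrt(0.15*0.95) = 0.377492.
sqrt((1-p1)*(1-p2)) = sqrt(0.85*0.05) = 0.206155.
arg = 0.377492 + 0.206155 = 0.583647.
d = 2*arccos(0.583647) = 1.8952

1.8952


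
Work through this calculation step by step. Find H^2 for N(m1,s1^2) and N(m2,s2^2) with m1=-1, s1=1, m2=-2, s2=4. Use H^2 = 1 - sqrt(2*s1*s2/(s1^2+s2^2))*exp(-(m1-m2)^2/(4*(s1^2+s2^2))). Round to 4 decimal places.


Squared Hellinger distance for Gaussians:
H^2 = 1 - sqrt(2*s1*s2/(s1^2+s2^2)) * exp(-(m1-m2)^2/(4*(s1^2+s2^2))).
s1^2 = 1, s2^2 = 16, s1^2+s2^2 = 17.
sqrt(2*1*4/(17)) = 0.685994.
(m1-m2)^2 = (1)^2 = 1.
exp(-1/(4*17)) = exp(-0.014706) = 0.985402.
H^2 = 1 - 0.685994*0.985402 = 0.3240

0.3240


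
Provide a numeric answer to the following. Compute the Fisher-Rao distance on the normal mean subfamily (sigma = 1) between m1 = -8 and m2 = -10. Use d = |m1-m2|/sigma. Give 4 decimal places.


On the fixed-variance normal subfamily, geodesic distance = |m1-m2|/sigma.
|-8 - -10| = 2.
sigma = 1.
d = 2/1 = 2.0000

2.0000


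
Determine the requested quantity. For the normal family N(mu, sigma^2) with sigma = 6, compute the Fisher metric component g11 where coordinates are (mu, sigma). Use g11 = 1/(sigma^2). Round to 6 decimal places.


For the 2-parameter normal family, the Fisher metric has:
  g11 = 1/sigma^2, g22 = 2/sigma^2.
sigma = 6, sigma^2 = 36.
g11 = 0.027778

0.027778


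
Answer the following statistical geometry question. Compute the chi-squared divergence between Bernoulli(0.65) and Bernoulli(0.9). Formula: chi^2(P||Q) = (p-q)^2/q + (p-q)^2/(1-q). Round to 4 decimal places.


Chi-squared divergence between Bernoulli distributions:
chi^2 = (p-q)^2/q + (p-q)^2/(1-q).
p = 0.65, q = 0.9, p-q = -0.25.
(p-q)^2 = 0.0625.
term1 = 0.0625/0.9 = 0.069444.
term2 = 0.0625/0.1 = 0.625.
chi^2 = 0.069444 + 0.625 = 0.6944

0.6944


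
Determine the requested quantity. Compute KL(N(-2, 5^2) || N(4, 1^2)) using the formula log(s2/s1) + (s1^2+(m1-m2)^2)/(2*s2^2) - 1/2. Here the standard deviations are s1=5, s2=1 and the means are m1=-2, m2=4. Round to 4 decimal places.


KL divergence between normal distributions:
KL = log(s2/s1) + (s1^2 + (m1-m2)^2)/(2*s2^2) - 1/2.
log(1/5) = -1.609438.
(5^2 + (-2-4)^2)/(2*1^2) = (25 + 36)/2 = 30.5.
KL = -1.609438 + 30.5 - 0.5 = 28.3906

28.3906


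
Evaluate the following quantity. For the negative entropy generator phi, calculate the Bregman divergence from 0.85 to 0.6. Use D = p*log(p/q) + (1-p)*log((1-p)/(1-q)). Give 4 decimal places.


Bregman divergence with negative entropy generator:
D = p*log(p/q) + (1-p)*log((1-p)/(1-q)).
p = 0.85, q = 0.6.
p*log(p/q) = 0.85*log(0.85/0.6) = 0.296061.
(1-p)*log((1-p)/(1-q)) = 0.15*log(0.15/0.4) = -0.147124.
D = 0.296061 + -0.147124 = 0.1489

0.1489


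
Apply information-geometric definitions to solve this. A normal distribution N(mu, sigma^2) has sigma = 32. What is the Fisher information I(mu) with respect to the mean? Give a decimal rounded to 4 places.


The Fisher information for the mean of a normal distribution is I(mu) = 1/sigma^2.
sigma = 32, so sigma^2 = 1024.
I(mu) = 1/1024 = 0.0010

0.0010


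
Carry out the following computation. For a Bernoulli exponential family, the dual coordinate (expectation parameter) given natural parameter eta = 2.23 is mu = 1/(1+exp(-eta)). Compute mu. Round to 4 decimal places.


Dual coordinate (expectation parameter) for Bernoulli:
mu = 1/(1+exp(-eta)).
eta = 2.23.
exp(-eta) = exp(-2.23) = 0.107528.
mu = 1/(1+0.107528) = 0.9029

0.9029


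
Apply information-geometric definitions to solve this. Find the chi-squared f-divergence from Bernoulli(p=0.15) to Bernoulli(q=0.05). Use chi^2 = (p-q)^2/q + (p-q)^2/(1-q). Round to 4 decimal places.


Chi-squared divergence between Bernoulli distributions:
chi^2 = (p-q)^2/q + (p-q)^2/(1-q).
p = 0.15, q = 0.05, p-q = 0.1.
(p-q)^2 = 0.01.
term1 = 0.01/0.05 = 0.2.
term2 = 0.01/0.95 = 0.010526.
chi^2 = 0.2 + 0.010526 = 0.2105

0.2105


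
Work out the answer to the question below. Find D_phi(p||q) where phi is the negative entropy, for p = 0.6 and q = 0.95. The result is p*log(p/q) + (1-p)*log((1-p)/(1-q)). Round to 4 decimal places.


Bregman divergence with negative entropy generator:
D = p*log(p/q) + (1-p)*log((1-p)/(1-q)).
p = 0.6, q = 0.95.
p*log(p/q) = 0.6*log(0.6/0.95) = -0.275719.
(1-p)*log((1-p)/(1-q)) = 0.4*log(0.4/0.05) = 0.831777.
D = -0.275719 + 0.831777 = 0.5561

0.5561


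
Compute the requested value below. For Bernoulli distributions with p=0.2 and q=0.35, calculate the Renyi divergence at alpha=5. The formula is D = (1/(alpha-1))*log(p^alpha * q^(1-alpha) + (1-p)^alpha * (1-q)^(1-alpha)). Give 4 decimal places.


Renyi divergence of order alpha between Bernoulli distributions:
D = (1/(alpha-1))*log(p^alpha * q^(1-alpha) + (1-p)^alpha * (1-q)^(1-alpha)).
alpha = 5, p = 0.2, q = 0.35.
p^alpha * q^(1-alpha) = 0.2^5 * 0.35^-4 = 0.021324.
(1-p)^alpha * (1-q)^(1-alpha) = 0.8^5 * 0.65^-4 = 1.835678.
sum = 0.021324 + 1.835678 = 1.857002.
D = (1/4)*log(1.857002) = 0.1547

0.1547


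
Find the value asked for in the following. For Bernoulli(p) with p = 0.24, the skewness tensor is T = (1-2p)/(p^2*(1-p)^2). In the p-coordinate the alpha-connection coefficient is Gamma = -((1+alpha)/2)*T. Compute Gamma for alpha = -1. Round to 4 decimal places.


Skewness (Amari-Chentsov) tensor: T = (1-2p)/(p^2*(1-p)^2).
p = 0.24, 1-2p = 0.52, p^2 = 0.0576, (1-p)^2 = 0.5776.
T = 0.52/(0.0576 * 0.5776) = 15.629809.
In the p-coordinate, Gamma^(alpha) = Gamma^(0) - (alpha/2)*T with Gamma^(0) = (1/2)*g'(p) = -T/2,
so Gamma^(alpha) = -((1+alpha)/2)*T.
alpha = -1, -(1+alpha)/2 = 0.0.
Gamma = 0.0 * 15.629809 = 0.0000

0.0000


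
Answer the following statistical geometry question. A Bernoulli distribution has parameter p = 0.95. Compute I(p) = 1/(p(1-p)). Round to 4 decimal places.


For Bernoulli(p), Fisher information is I(p) = 1/(p*(1-p)).
p = 0.95, 1-p = 0.05.
p*(1-p) = 0.0475.
I(p) = 1/0.0475 = 21.0526

21.0526


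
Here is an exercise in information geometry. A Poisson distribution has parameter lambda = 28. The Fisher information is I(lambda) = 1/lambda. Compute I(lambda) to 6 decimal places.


Fisher information for Poisson: I(lambda) = 1/lambda.
lambda = 28.
I(lambda) = 1/28 = 0.035714

0.035714


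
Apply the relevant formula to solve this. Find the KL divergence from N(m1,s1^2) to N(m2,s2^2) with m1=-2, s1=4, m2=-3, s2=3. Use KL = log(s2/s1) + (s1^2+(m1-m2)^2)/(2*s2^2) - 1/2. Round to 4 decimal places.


KL divergence between normal distributions:
KL = log(s2/s1) + (s1^2 + (m1-m2)^2)/(2*s2^2) - 1/2.
log(3/4) = -0.287682.
(4^2 + (-2--3)^2)/(2*3^2) = (16 + 1)/18 = 0.944444.
KL = -0.287682 + 0.944444 - 0.5 = 0.1568

0.1568


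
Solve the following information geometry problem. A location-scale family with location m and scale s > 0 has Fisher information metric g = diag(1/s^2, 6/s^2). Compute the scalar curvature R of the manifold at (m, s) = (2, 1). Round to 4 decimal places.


The metric has the form g = (A dm^2 + B ds^2)/s^2 with A = 1, B = 6.
Substitute u = sqrt(A/B)*m: g = B*(du^2 + ds^2)/s^2, i.e. B times the
Poincare upper half-plane metric, which has constant Gaussian curvature -1.
Scaling a 2D metric by a constant c divides the Gaussian curvature by c,
so K = -1/B = -1/(6) = -0.1667 everywhere (the point (m, s) = (2, 1) is irrelevant:
the curvature is constant).
Scalar curvature in dimension 2: R = 2K = -2/(6) = -0.3333.

-0.3333


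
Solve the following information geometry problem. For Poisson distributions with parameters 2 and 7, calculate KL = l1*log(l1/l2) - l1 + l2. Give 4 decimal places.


KL divergence for Poisson:
KL = l1*log(l1/l2) - l1 + l2.
l1 = 2, l2 = 7.
log(2/7) = -1.252763.
l1*log(l1/l2) = 2 * -1.252763 = -2.505526.
KL = -2.505526 - 2 + 7 = 2.4945

2.4945


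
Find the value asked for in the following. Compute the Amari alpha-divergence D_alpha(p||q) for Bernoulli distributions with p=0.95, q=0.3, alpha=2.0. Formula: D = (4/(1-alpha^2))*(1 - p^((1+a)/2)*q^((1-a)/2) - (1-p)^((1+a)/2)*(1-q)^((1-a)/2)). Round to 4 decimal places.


Amari alpha-divergence:
D = (4/(1-alpha^2))*(1 - p^((1+a)/2)*q^((1-a)/2) - (1-p)^((1+a)/2)*(1-q)^((1-a)/2)).
alpha = 2.0, p = 0.95, q = 0.3.
e1 = (1+alpha)/2 = 1.5, e2 = (1-alpha)/2 = -0.5.
t1 = p^e1 * q^e2 = 0.95^1.5 * 0.3^-0.5 = 1.690537.
t2 = (1-p)^e1 * (1-q)^e2 = 0.05^1.5 * 0.7^-0.5 = 0.013363.
4/(1-alpha^2) = -1.333333.
D = -1.333333*(1 - 1.690537 - 0.013363) = 0.9385

0.9385


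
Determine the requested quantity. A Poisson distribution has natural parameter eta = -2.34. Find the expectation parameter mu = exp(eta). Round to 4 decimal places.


Expectation parameter for Poisson exponential family:
mu = exp(eta).
eta = -2.34.
mu = exp(-2.34) = 0.0963

0.0963


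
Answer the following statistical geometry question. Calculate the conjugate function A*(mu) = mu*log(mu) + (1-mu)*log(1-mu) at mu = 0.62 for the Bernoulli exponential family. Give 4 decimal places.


Legendre transform for Bernoulli:
A*(mu) = mu*log(mu) + (1-mu)*log(1-mu).
mu = 0.62, 1-mu = 0.38.
mu*log(mu) = 0.62*log(0.62) = -0.296382.
(1-mu)*log(1-mu) = 0.38*log(0.38) = -0.367682.
A* = -0.296382 + -0.367682 = -0.6641

-0.6641


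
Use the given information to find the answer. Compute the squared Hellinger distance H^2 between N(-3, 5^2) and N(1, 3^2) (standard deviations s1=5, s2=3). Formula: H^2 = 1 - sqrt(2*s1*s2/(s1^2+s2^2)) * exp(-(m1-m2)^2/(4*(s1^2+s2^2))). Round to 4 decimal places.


Squared Hellinger distance for Gaussians:
H^2 = 1 - sqrt(2*s1*s2/(s1^2+s2^2)) * exp(-(m1-m2)^2/(4*(s1^2+s2^2))).
s1^2 = 25, s2^2 = 9, s1^2+s2^2 = 34.
sqrt(2*5*3/(34)) = 0.939336.
(m1-m2)^2 = (-4)^2 = 16.
exp(-16/(4*34)) = exp(-0.117647) = 0.88901.
H^2 = 1 - 0.939336*0.88901 = 0.1649

0.1649


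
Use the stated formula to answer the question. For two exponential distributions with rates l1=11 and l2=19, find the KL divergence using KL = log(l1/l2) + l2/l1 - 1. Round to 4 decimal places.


KL divergence for exponential family:
KL = log(l1/l2) + l2/l1 - 1.
log(11/19) = -0.546544.
19/11 = 1.727273.
KL = -0.546544 + 1.727273 - 1 = 0.1807

0.1807


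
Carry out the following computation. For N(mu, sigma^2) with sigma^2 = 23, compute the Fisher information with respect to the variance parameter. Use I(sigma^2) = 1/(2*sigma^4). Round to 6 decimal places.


Fisher information for variance: I(sigma^2) = 1/(2*sigma^4).
sigma^2 = 23, so sigma^4 = 529.
I = 1/(2*529) = 1/1058 = 0.000945

0.000945


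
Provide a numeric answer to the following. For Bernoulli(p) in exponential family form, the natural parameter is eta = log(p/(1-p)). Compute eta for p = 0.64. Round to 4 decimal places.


Natural parameter for Bernoulli: eta = log(p/(1-p)).
p = 0.64, 1-p = 0.36.
p/(1-p) = 1.777778.
eta = log(1.777778) = 0.5754

0.5754


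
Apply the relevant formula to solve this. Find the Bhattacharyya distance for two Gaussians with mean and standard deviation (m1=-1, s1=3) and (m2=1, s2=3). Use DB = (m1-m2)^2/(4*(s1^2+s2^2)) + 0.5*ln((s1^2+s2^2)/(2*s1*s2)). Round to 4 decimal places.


Bhattacharyya distance between two Gaussians:
DB = (m1-m2)^2/(4*(s1^2+s2^2)) + (1/2)*ln((s1^2+s2^2)/(2*s1*s2)).
(m1-m2)^2 = (-2)^2 = 4.
s1^2+s2^2 = 9 + 9 = 18.
term1 = 4/72 = 0.055556.
term2 = 0.5*ln(18/18.0) = 0.0.
DB = 0.055556 + 0.0 = 0.0556

0.0556


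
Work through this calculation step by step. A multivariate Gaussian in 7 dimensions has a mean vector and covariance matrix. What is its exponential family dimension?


Exponential family dimension calculation:
For 7-dim MVN: mean has 7 params, covariance has 7*8/2 = 28 unique entries.
Total dim = 7 + 28 = 35.

35


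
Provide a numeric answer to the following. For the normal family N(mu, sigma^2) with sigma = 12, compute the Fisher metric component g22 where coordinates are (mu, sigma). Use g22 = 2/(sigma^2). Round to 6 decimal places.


For the 2-parameter normal family, the Fisher metric has:
  g11 = 1/sigma^2, g22 = 2/sigma^2.
sigma = 12, sigma^2 = 144.
g22 = 0.013889

0.013889


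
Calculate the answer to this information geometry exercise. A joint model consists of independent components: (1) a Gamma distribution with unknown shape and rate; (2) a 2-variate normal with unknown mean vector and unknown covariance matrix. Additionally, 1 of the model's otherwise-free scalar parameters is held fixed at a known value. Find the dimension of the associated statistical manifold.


The dimension of a statistical manifold equals the number of free
(independent) real parameters of the model. For a product of independent
blocks the parameter counts add.
- Gamma (shape, rate): 2.
- 2-variate normal: 2 (mean) + 2*3/2 = 3 (symmetric covariance) = 5.
Total = 2 + 5 = 7.
1 parameter(s) fixed at known values: 7 - 1 = 6.
Dimension = 6

6


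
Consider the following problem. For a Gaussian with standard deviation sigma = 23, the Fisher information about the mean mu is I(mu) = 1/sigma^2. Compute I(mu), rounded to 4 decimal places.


The Fisher information for the mean of a normal distribution is I(mu) = 1/sigma^2.
sigma = 23, so sigma^2 = 529.
I(mu) = 1/529 = 0.0019

0.0019


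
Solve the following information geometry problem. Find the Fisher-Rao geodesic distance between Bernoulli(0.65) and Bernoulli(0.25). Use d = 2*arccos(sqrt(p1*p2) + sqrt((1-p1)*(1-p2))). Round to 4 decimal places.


Geodesic distance on Bernoulli manifold:
d(p1,p2) = 2*arccos(sqrt(p1*p2) + sqrt((1-p1)*(1-p2))).
sqrt(p1*p2) = sqrt(0.65*0.25) = 0.403113.
sqrt((1-p1)*(1-p2)) = sqrt(0.35*0.75) = 0.512348.
arg = 0.403113 + 0.512348 = 0.91546.
d = 2*arccos(0.91546) = 0.8283

0.8283
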